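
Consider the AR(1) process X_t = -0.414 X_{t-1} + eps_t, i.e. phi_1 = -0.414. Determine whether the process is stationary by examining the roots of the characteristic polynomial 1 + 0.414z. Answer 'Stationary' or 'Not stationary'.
\text{Stationary}

The AR(p) characteristic polynomial is P(z) = 1 + 0.414z.
Stationarity requires all roots to lie outside the unit circle, i.e. |z| > 1 for every root.
This is linear in z: 1 + (0.414) z = 0  =>  z = -1/(0.414) = -2.415459,  |z| = 2.415459.
Moduli of all roots: 2.4155.
All moduli strictly greater than 1? Yes.
Verdict: Stationary.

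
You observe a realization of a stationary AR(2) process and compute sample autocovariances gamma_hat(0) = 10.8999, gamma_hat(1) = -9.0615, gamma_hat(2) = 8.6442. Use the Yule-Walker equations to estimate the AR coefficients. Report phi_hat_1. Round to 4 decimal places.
\hat\phi_{1} = -0.5570

The Yule-Walker equations for an AR(p) process read, in matrix form,
  Gamma_p phi = r_p,   with   (Gamma_p)_{ij} = gamma(|i - j|),
                       (r_p)_i = gamma(i),   i,j = 1..p.
Substitute the sample gammas (Toeplitz matrix and right-hand side of size 2):
  Gamma_p = [[10.8999, -9.0615], [-9.0615, 10.8999]]
  r_p     = [-9.0615, 8.6442]
Written out:
  10.8999 phi_1 - 9.0615 phi_2 = -9.0615
  -9.0615 phi_1 + 10.8999 phi_2 = 8.6442
Solve by Cramer's rule:
  det = gamma(0)^2 - gamma(1)^2 = (10.8999)^2 - (-9.0615)^2 = 118.80782001 - 82.11078225 = 36.69703776
  phi_hat_1 = [gamma(1) gamma(0) - gamma(1) gamma(2)] / det = [(-9.0615)(10.8999) - (-9.0615)(8.6442)] / 36.69703776 = -20.44002555 / 36.69703776 = -0.557
  phi_hat_2 = [gamma(0) gamma(2) - gamma(1)^2] / det = [(10.8999)(8.6442) - (-9.0615)^2] / 36.69703776 = 12.11013333 / 36.69703776 = 0.33
So phi_hat = [-0.5570, 0.3300].
Therefore phi_hat_1 = -0.5570.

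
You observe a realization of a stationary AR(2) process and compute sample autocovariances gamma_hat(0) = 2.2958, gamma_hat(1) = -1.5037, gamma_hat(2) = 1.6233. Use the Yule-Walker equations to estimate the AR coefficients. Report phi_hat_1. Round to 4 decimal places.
\hat\phi_{1} = -0.3360

The Yule-Walker equations for an AR(p) process read, in matrix form,
  Gamma_p phi = r_p,   with   (Gamma_p)_{ij} = gamma(|i - j|),
                       (r_p)_i = gamma(i),   i,j = 1..p.
Substitute the sample gammas (Toeplitz matrix and right-hand side of size 2):
  Gamma_p = [[2.2958, -1.5037], [-1.5037, 2.2958]]
  r_p     = [-1.5037, 1.6233]
Written out:
  2.2958 phi_1 - 1.5037 phi_2 = -1.5037
  -1.5037 phi_1 + 2.2958 phi_2 = 1.6233
Solve by Cramer's rule:
  det = gamma(0)^2 - gamma(1)^2 = (2.2958)^2 - (-1.5037)^2 = 5.27069764 - 2.26111369 = 3.00958395
  phi_hat_1 = [gamma(1) gamma(0) - gamma(1) gamma(2)] / det = [(-1.5037)(2.2958) - (-1.5037)(1.6233)] / 3.00958395 = -1.01123825 / 3.00958395 = -0.336
  phi_hat_2 = [gamma(0) gamma(2) - gamma(1)^2] / det = [(2.2958)(1.6233) - (-1.5037)^2] / 3.00958395 = 1.46565845 / 3.00958395 = 0.487
So phi_hat = [-0.3360, 0.4870].
Therefore phi_hat_1 = -0.3360.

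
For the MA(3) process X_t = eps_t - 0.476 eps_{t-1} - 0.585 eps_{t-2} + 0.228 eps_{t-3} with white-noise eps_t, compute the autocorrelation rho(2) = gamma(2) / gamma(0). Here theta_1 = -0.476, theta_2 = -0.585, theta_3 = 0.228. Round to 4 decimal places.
\rho(2) = -0.4279

For an MA(q) process with theta_0 = 1, the autocovariance is
  gamma(k) = sigma^2 * sum_{i=0..q-k} theta_i * theta_{i+k},
and rho(k) = gamma(k) / gamma(0). Sigma^2 cancels.
  numerator   = (1)*(-0.585) + (-0.476)*(0.228) = -0.693528.
  denominator = (1)^2 + (-0.476)^2 + (-0.585)^2 + (0.228)^2 = 1.620785.
  rho(2) = -0.693528 / 1.620785 = -0.4279.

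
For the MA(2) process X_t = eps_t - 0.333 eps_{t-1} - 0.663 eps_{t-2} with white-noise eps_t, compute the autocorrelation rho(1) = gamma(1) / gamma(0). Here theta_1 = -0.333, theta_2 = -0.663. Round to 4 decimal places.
\rho(1) = -0.0724

For an MA(q) process with theta_0 = 1, the autocovariance is
  gamma(k) = sigma^2 * sum_{i=0..q-k} theta_i * theta_{i+k},
and rho(k) = gamma(k) / gamma(0). Sigma^2 cancels.
  numerator   = (1)*(-0.333) + (-0.333)*(-0.663) = -0.112221.
  denominator = (1)^2 + (-0.333)^2 + (-0.663)^2 = 1.550458.
  rho(1) = -0.112221 / 1.550458 = -0.0724.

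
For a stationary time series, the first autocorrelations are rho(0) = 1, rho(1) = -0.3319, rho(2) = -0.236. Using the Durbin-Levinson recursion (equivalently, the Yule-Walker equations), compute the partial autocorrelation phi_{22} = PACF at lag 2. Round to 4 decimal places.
\phi_{22} = -0.3890

The PACF at lag k is phi_{kk}, the last component of the solution
to the Yule-Walker system G_k phi = r_k where
  (G_k)_{ij} = rho(|i - j|), (r_k)_i = rho(i), i,j = 1..k.
Equivalently, Durbin-Levinson gives phi_{kk} iteratively:
  phi_{11} = rho(1)
  phi_{kk} = [rho(k) - sum_{j=1..k-1} phi_{k-1,j} rho(k-j)]
            / [1 - sum_{j=1..k-1} phi_{k-1,j} rho(j)],
  phi_{k,j} = phi_{k-1,j} - phi_{kk} phi_{k-1,k-j},  j = 1..k-1.
Step k = 1:
  phi_11 = rho(1) = -0.3319.
Step k = 2:
  phi_22 = [rho(2) - phi_11 rho(1)] / [1 - phi_11 rho(1)] = [-0.236 - (-0.3319)(-0.3319)] / [1 - (-0.3319)(-0.3319)]
         = -0.34615761 / 0.88984239 = -0.389.
Therefore phi_{22} = -0.3890.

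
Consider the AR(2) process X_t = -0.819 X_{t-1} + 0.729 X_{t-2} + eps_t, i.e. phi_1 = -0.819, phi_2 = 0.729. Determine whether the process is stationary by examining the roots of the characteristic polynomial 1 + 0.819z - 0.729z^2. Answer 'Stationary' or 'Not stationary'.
\text{Not stationary}

The AR(p) characteristic polynomial is P(z) = 1 + 0.819z - 0.729z^2.
Stationarity requires all roots to lie outside the unit circle, i.e. |z| > 1 for every root.
Set 1 + (0.819) z + (-0.729) z^2 = 0, i.e. a z^2 + b z + c = 0 with a = -0.729, b = 0.819, c = 1.
Discriminant D = b^2 - 4ac = (0.819)^2 - 4*(-0.729)*1 = 0.670761 - (-2.916) = 3.586761.
D >= 0, so the roots are real: z = (-b +/- sqrt(D)) / (2a) = (-0.819 +/- 1.893875) / (-1.458).
  z_1 = (-0.819 + 1.893875) / (-1.458) = -0.7372,   |z_1| = 0.7372.
  z_2 = (-0.819 - 1.893875) / (-1.458) = 1.8607,   |z_2| = 1.8607.
Moduli of all roots: 0.7372, 1.8607.
All moduli strictly greater than 1? No.
Verdict: Not stationary.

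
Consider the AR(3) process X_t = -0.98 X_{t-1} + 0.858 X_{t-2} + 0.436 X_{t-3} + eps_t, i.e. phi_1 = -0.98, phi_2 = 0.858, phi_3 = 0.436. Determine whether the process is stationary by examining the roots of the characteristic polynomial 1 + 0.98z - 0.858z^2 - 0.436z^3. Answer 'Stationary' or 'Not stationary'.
\text{Not stationary}

The AR(p) characteristic polynomial is P(z) = 1 + 0.98z - 0.858z^2 - 0.436z^3.
Stationarity requires all roots to lie outside the unit circle, i.e. |z| > 1 for every root.
Degree 3: look for a simple real root z0 first, then factor out (1 - z/z0) and solve the remaining quadratic.
Testing z0 = -2.5: P(-2.5) = 1 + (0.98)(-2.5) + (-0.858)(-2.5)^2 + (-0.436)(-2.5)^3
  = 1 + (-2.45) + (-5.3625) + (6.8125) = 0.  So z_0 = -2.5 is a root, |z_0| = 2.5.
Divide out the factor (1 + 0.4 z) = (1 - z/z0) (since 1/z0 = -0.4):
  P(z) = (1 + 0.4 z)(1 + (0.58) z + (-1.09) z^2)
  [check: z-coef 0.58 - (-0.4) = 0.98; z^2-coef -1.09 - (-0.4)(0.58) = -0.858; z^3-coef -(-0.4)(-1.09) = -0.436.]
Remaining roots from the quadratic factor 1 + (0.58) z + (-1.09) z^2:
  Set 1 + (0.58) z + (-1.09) z^2 = 0, i.e. a z^2 + b z + c = 0 with a = -1.09, b = 0.58, c = 1.
  Discriminant D = b^2 - 4ac = (0.58)^2 - 4*(-1.09)*1 = 0.3364 - (-4.36) = 4.6964.
  D >= 0, so the roots are real: z = (-b +/- sqrt(D)) / (2a) = (-0.58 +/- 2.167118) / (-2.18).
    z_1 = (-0.58 + 2.167118) / (-2.18) = -0.728,   |z_1| = 0.728.
    z_2 = (-0.58 - 2.167118) / (-2.18) = 1.2601,   |z_2| = 1.2601.
Moduli of all roots: 2.5000, 0.7280, 1.2601.
All moduli strictly greater than 1? No.
Verdict: Not stationary.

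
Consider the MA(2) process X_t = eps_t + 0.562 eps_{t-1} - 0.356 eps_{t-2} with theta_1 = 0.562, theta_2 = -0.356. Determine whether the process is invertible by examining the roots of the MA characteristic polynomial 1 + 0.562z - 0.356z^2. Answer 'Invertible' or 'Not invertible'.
\text{Invertible}

The MA(q) characteristic polynomial is P(z) = 1 + 0.562z - 0.356z^2.
Invertibility requires all roots to lie outside the unit circle, i.e. |z| > 1 for every root.
Set 1 + (0.562) z + (-0.356) z^2 = 0, i.e. a z^2 + b z + c = 0 with a = -0.356, b = 0.562, c = 1.
Discriminant D = b^2 - 4ac = (0.562)^2 - 4*(-0.356)*1 = 0.315844 - (-1.424) = 1.739844.
D >= 0, so the roots are real: z = (-b +/- sqrt(D)) / (2a) = (-0.562 +/- 1.319031) / (-0.712).
  z_1 = (-0.562 + 1.319031) / (-0.712) = -1.0632,   |z_1| = 1.0632.
  z_2 = (-0.562 - 1.319031) / (-0.712) = 2.6419,   |z_2| = 2.6419.
Moduli of all roots: 1.0632, 2.6419.
All moduli strictly greater than 1? Yes.
Verdict: Invertible.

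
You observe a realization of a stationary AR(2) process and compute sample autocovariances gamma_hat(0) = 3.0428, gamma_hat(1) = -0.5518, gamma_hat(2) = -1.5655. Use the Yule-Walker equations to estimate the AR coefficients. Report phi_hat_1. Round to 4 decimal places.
\hat\phi_{1} = -0.2840

The Yule-Walker equations for an AR(p) process read, in matrix form,
  Gamma_p phi = r_p,   with   (Gamma_p)_{ij} = gamma(|i - j|),
                       (r_p)_i = gamma(i),   i,j = 1..p.
Substitute the sample gammas (Toeplitz matrix and right-hand side of size 2):
  Gamma_p = [[3.0428, -0.5518], [-0.5518, 3.0428]]
  r_p     = [-0.5518, -1.5655]
Written out:
  3.0428 phi_1 - 0.5518 phi_2 = -0.5518
  -0.5518 phi_1 + 3.0428 phi_2 = -1.5655
Solve by Cramer's rule:
  det = gamma(0)^2 - gamma(1)^2 = (3.0428)^2 - (-0.5518)^2 = 9.25863184 - 0.30448324 = 8.9541486
  phi_hat_1 = [gamma(1) gamma(0) - gamma(1) gamma(2)] / det = [(-0.5518)(3.0428) - (-0.5518)(-1.5655)] / 8.9541486 = -2.54285994 / 8.9541486 = -0.284
  phi_hat_2 = [gamma(0) gamma(2) - gamma(1)^2] / det = [(3.0428)(-1.5655) - (-0.5518)^2] / 8.9541486 = -5.06798664 / 8.9541486 = -0.566
So phi_hat = [-0.2840, -0.5660].
Therefore phi_hat_1 = -0.2840.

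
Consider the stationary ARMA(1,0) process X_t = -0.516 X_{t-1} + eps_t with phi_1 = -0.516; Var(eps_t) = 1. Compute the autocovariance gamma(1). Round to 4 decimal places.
\gamma(1) = -0.7032

Multiply the model equation by X_{t-k} and take expectations. With theta_0 = psi_0 = 1 and psi_j the MA(infinity) weights, this gives
  gamma(k) - sum_i phi_i gamma(k-i) = c_k,
  c_k = sigma^2 * sum_{j=k..q} theta_j psi_{j-k}   (c_k = 0 for k > q),
using gamma(-m) = gamma(m).
Pure AR (q = 0): c_0 = sigma^2 = 1, c_k = 0 for k >= 1.
Equations for k = 0 and k = 1 (AR order 1):
  gamma(0) = phi_1 gamma(1) + c_0
  gamma(1) = phi_1 gamma(0) + c_1
Substituting the second into the first: gamma(0) (1 - phi_1^2) = c_0 + phi_1 c_1, so
  gamma(0) = c_0 / (1 - phi_1^2) = 1 / (1 - (-0.516)^2) = 1 / 0.733744 = 1.362873.
  gamma(1) = phi_1 gamma(0) = (-0.516)(1.362873) = -0.703243.
Therefore gamma(1) = -0.7032 (to 4 decimal places).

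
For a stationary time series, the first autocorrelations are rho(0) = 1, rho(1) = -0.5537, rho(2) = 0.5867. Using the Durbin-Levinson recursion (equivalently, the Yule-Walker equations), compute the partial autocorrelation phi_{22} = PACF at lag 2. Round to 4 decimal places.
\phi_{22} = 0.4040

The PACF at lag k is phi_{kk}, the last component of the solution
to the Yule-Walker system G_k phi = r_k where
  (G_k)_{ij} = rho(|i - j|), (r_k)_i = rho(i), i,j = 1..k.
Equivalently, Durbin-Levinson gives phi_{kk} iteratively:
  phi_{11} = rho(1)
  phi_{kk} = [rho(k) - sum_{j=1..k-1} phi_{k-1,j} rho(k-j)]
            / [1 - sum_{j=1..k-1} phi_{k-1,j} rho(j)],
  phi_{k,j} = phi_{k-1,j} - phi_{kk} phi_{k-1,k-j},  j = 1..k-1.
Step k = 1:
  phi_11 = rho(1) = -0.5537.
Step k = 2:
  phi_22 = [rho(2) - phi_11 rho(1)] / [1 - phi_11 rho(1)] = [0.5867 - (-0.5537)(-0.5537)] / [1 - (-0.5537)(-0.5537)]
         = 0.28011631 / 0.69341631 = 0.404.
Therefore phi_{22} = 0.4040.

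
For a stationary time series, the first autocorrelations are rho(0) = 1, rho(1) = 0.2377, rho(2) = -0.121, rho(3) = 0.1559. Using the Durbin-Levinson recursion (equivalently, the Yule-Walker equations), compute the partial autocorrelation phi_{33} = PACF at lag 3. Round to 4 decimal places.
\phi_{33} = 0.2580

The PACF at lag k is phi_{kk}, the last component of the solution
to the Yule-Walker system G_k phi = r_k where
  (G_k)_{ij} = rho(|i - j|), (r_k)_i = rho(i), i,j = 1..k.
Equivalently, Durbin-Levinson gives phi_{kk} iteratively:
  phi_{11} = rho(1)
  phi_{kk} = [rho(k) - sum_{j=1..k-1} phi_{k-1,j} rho(k-j)]
            / [1 - sum_{j=1..k-1} phi_{k-1,j} rho(j)],
  phi_{k,j} = phi_{k-1,j} - phi_{kk} phi_{k-1,k-j},  j = 1..k-1.
Step k = 1:
  phi_11 = rho(1) = 0.2377.
Step k = 2:
  phi_22 = [rho(2) - phi_11 rho(1)] / [1 - phi_11 rho(1)] = [-0.121 - (0.2377)(0.2377)] / [1 - (0.2377)(0.2377)]
         = -0.17750129 / 0.94349871 = -0.188131.
  Update: phi_21 = phi_11 - phi_22 phi_11 = 0.2377 - (-0.188131)(0.2377) = 0.282419.
Step k = 3:
  phi_33 = [rho(3) - phi_21 rho(2) - phi_22 rho(1)] / [1 - phi_21 rho(1) - phi_22 rho(2)]
    numerator   = 0.1559 - (0.282419)(-0.121) - (-0.188131)(0.2377) = 0.23479139
    denominator = 1 - (0.282419)(0.2377) - (-0.188131)(-0.121) = 0.91010523
  phi_33 = 0.23479139 / 0.91010523 = 0.258.
Therefore phi_{33} = 0.2580.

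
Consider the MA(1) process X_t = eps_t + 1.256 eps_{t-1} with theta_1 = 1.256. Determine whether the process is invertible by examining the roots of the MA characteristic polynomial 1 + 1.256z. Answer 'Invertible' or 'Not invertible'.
\text{Not invertible}

The MA(q) characteristic polynomial is P(z) = 1 + 1.256z.
Invertibility requires all roots to lie outside the unit circle, i.e. |z| > 1 for every root.
This is linear in z: 1 + (1.256) z = 0  =>  z = -1/(1.256) = -0.796178,  |z| = 0.796178.
Moduli of all roots: 0.7962.
All moduli strictly greater than 1? No.
Verdict: Not invertible.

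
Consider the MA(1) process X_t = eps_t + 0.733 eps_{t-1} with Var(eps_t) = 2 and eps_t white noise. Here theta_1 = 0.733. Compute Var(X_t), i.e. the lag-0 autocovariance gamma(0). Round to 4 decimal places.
\gamma(0) = 3.0746

For an MA(q) process X_t = eps_t + sum_i theta_i eps_{t-i} with
Var(eps_t) = sigma^2, the variance is
  gamma(0) = sigma^2 * (1 + sum_i theta_i^2).
  sum_i theta_i^2 = (0.733)^2 = 0.537289.
  gamma(0) = 2 * (1 + 0.537289) = 2 * 1.537289 = 3.074578, which rounds to 3.0746.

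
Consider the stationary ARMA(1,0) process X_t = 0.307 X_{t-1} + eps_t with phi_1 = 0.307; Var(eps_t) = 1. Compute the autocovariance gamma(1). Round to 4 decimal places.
\gamma(1) = 0.3389

Multiply the model equation by X_{t-k} and take expectations. With theta_0 = psi_0 = 1 and psi_j the MA(infinity) weights, this gives
  gamma(k) - sum_i phi_i gamma(k-i) = c_k,
  c_k = sigma^2 * sum_{j=k..q} theta_j psi_{j-k}   (c_k = 0 for k > q),
using gamma(-m) = gamma(m).
Pure AR (q = 0): c_0 = sigma^2 = 1, c_k = 0 for k >= 1.
Equations for k = 0 and k = 1 (AR order 1):
  gamma(0) = phi_1 gamma(1) + c_0
  gamma(1) = phi_1 gamma(0) + c_1
Substituting the second into the first: gamma(0) (1 - phi_1^2) = c_0 + phi_1 c_1, so
  gamma(0) = c_0 / (1 - phi_1^2) = 1 / (1 - (0.307)^2) = 1 / 0.905751 = 1.104056.
  gamma(1) = phi_1 gamma(0) = (0.307)(1.104056) = 0.338945.
Therefore gamma(1) = 0.3389 (to 4 decimal places).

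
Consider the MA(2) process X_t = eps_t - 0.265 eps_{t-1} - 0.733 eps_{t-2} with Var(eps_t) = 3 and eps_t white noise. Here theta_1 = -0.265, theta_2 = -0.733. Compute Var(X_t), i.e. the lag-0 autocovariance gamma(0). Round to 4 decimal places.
\gamma(0) = 4.8225

For an MA(q) process X_t = eps_t + sum_i theta_i eps_{t-i} with
Var(eps_t) = sigma^2, the variance is
  gamma(0) = sigma^2 * (1 + sum_i theta_i^2).
  sum_i theta_i^2 = (-0.265)^2 + (-0.733)^2 = 0.070225 + 0.537289 = 0.607514.
  gamma(0) = 3 * (1 + 0.607514) = 3 * 1.607514 = 4.822542, which rounds to 4.8225.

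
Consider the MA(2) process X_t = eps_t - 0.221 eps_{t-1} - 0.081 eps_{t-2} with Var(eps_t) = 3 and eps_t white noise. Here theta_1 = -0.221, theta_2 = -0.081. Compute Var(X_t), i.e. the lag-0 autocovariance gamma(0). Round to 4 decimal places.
\gamma(0) = 3.1662

For an MA(q) process X_t = eps_t + sum_i theta_i eps_{t-i} with
Var(eps_t) = sigma^2, the variance is
  gamma(0) = sigma^2 * (1 + sum_i theta_i^2).
  sum_i theta_i^2 = (-0.221)^2 + (-0.081)^2 = 0.048841 + 0.006561 = 0.055402.
  gamma(0) = 3 * (1 + 0.055402) = 3 * 1.055402 = 3.166206, which rounds to 3.1662.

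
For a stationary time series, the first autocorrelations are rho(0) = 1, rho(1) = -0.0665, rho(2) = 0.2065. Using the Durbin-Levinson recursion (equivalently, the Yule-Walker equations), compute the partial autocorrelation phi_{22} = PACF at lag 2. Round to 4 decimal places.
\phi_{22} = 0.2030

The PACF at lag k is phi_{kk}, the last component of the solution
to the Yule-Walker system G_k phi = r_k where
  (G_k)_{ij} = rho(|i - j|), (r_k)_i = rho(i), i,j = 1..k.
Equivalently, Durbin-Levinson gives phi_{kk} iteratively:
  phi_{11} = rho(1)
  phi_{kk} = [rho(k) - sum_{j=1..k-1} phi_{k-1,j} rho(k-j)]
            / [1 - sum_{j=1..k-1} phi_{k-1,j} rho(j)],
  phi_{k,j} = phi_{k-1,j} - phi_{kk} phi_{k-1,k-j},  j = 1..k-1.
Step k = 1:
  phi_11 = rho(1) = -0.0665.
Step k = 2:
  phi_22 = [rho(2) - phi_11 rho(1)] / [1 - phi_11 rho(1)] = [0.2065 - (-0.0665)(-0.0665)] / [1 - (-0.0665)(-0.0665)]
         = 0.20207775 / 0.99557775 = 0.203.
Therefore phi_{22} = 0.2030.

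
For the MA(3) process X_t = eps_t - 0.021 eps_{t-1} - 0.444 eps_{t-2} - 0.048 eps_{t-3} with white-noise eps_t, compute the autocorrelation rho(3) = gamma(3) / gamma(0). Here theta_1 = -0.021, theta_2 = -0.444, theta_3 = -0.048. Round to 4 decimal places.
\rho(3) = -0.0400

For an MA(q) process with theta_0 = 1, the autocovariance is
  gamma(k) = sigma^2 * sum_{i=0..q-k} theta_i * theta_{i+k},
and rho(k) = gamma(k) / gamma(0). Sigma^2 cancels.
  numerator   = (1)*(-0.048) = -0.048.
  denominator = (1)^2 + (-0.021)^2 + (-0.444)^2 + (-0.048)^2 = 1.199881.
  rho(3) = -0.048 / 1.199881 = -0.0400.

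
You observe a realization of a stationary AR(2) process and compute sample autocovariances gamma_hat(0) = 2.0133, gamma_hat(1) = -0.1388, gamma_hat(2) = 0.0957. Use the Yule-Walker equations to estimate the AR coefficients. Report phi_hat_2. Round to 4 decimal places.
\hat\phi_{2} = 0.0430

The Yule-Walker equations for an AR(p) process read, in matrix form,
  Gamma_p phi = r_p,   with   (Gamma_p)_{ij} = gamma(|i - j|),
                       (r_p)_i = gamma(i),   i,j = 1..p.
Substitute the sample gammas (Toeplitz matrix and right-hand side of size 2):
  Gamma_p = [[2.0133, -0.1388], [-0.1388, 2.0133]]
  r_p     = [-0.1388, 0.0957]
Written out:
  2.0133 phi_1 - 0.1388 phi_2 = -0.1388
  -0.1388 phi_1 + 2.0133 phi_2 = 0.0957
Solve by Cramer's rule:
  det = gamma(0)^2 - gamma(1)^2 = (2.0133)^2 - (-0.1388)^2 = 4.05337689 - 0.01926544 = 4.03411145
  phi_hat_1 = [gamma(1) gamma(0) - gamma(1) gamma(2)] / det = [(-0.1388)(2.0133) - (-0.1388)(0.0957)] / 4.03411145 = -0.26616288 / 4.03411145 = -0.066
  phi_hat_2 = [gamma(0) gamma(2) - gamma(1)^2] / det = [(2.0133)(0.0957) - (-0.1388)^2] / 4.03411145 = 0.17340737 / 4.03411145 = 0.043
So phi_hat = [-0.0660, 0.0430].
Therefore phi_hat_2 = 0.0430.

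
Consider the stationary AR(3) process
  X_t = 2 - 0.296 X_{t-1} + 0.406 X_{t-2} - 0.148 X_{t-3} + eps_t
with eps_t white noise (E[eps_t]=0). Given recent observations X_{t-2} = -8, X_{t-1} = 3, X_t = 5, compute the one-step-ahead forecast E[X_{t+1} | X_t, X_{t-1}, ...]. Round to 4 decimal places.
E[X_{t+1} \mid \mathcal F_t] = 2.9220

For an AR(p) model X_t = c + sum_i phi_i X_{t-i} + eps_t, the
one-step-ahead conditional mean is
  E[X_{t+1} | X_t, ...] = c + sum_i phi_i X_{t+1-i}.
Substitute known values:
  E[X_{t+1} | ...] = 2 + (-0.296) * (5) + (0.406) * (3) + (-0.148) * (-8)
                   = 2.9220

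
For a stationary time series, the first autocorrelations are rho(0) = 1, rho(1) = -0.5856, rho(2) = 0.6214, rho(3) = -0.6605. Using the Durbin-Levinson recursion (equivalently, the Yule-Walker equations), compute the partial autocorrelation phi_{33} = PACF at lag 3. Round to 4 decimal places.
\phi_{33} = -0.3759

The PACF at lag k is phi_{kk}, the last component of the solution
to the Yule-Walker system G_k phi = r_k where
  (G_k)_{ij} = rho(|i - j|), (r_k)_i = rho(i), i,j = 1..k.
Equivalently, Durbin-Levinson gives phi_{kk} iteratively:
  phi_{11} = rho(1)
  phi_{kk} = [rho(k) - sum_{j=1..k-1} phi_{k-1,j} rho(k-j)]
            / [1 - sum_{j=1..k-1} phi_{k-1,j} rho(j)],
  phi_{k,j} = phi_{k-1,j} - phi_{kk} phi_{k-1,k-j},  j = 1..k-1.
Step k = 1:
  phi_11 = rho(1) = -0.5856.
Step k = 2:
  phi_22 = [rho(2) - phi_11 rho(1)] / [1 - phi_11 rho(1)] = [0.6214 - (-0.5856)(-0.5856)] / [1 - (-0.5856)(-0.5856)]
         = 0.27847264 / 0.65707264 = 0.423808.
  Update: phi_21 = phi_11 - phi_22 phi_11 = -0.5856 - (0.423808)(-0.5856) = -0.337418.
Step k = 3:
  phi_33 = [rho(3) - phi_21 rho(2) - phi_22 rho(1)] / [1 - phi_21 rho(1) - phi_22 rho(2)]
    numerator   = -0.6605 - (-0.337418)(0.6214) - (0.423808)(-0.5856) = -0.20264647
    denominator = 1 - (-0.337418)(-0.5856) - (0.423808)(0.6214) = 0.53905371
  phi_33 = -0.20264647 / 0.53905371 = -0.3759.
Therefore phi_{33} = -0.3759.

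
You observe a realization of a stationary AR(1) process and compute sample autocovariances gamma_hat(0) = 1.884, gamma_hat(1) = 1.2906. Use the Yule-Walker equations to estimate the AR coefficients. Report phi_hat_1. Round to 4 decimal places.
\hat\phi_{1} = 0.6850

The Yule-Walker equations for an AR(p) process read, in matrix form,
  Gamma_p phi = r_p,   with   (Gamma_p)_{ij} = gamma(|i - j|),
                       (r_p)_i = gamma(i),   i,j = 1..p.
Substitute the sample gammas (Toeplitz matrix and right-hand side of size 1):
  Gamma_p = [[1.884]]
  r_p     = [1.2906]
With p = 1 this is the single equation gamma(0) phi_1 = gamma(1):
  phi_hat_1 = gamma(1) / gamma(0) = 1.2906 / 1.884 = 0.6850.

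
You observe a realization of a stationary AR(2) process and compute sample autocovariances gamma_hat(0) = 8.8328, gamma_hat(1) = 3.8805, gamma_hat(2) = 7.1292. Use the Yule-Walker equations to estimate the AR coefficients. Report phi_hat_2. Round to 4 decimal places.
\hat\phi_{2} = 0.7610

The Yule-Walker equations for an AR(p) process read, in matrix form,
  Gamma_p phi = r_p,   with   (Gamma_p)_{ij} = gamma(|i - j|),
                       (r_p)_i = gamma(i),   i,j = 1..p.
Substitute the sample gammas (Toeplitz matrix and right-hand side of size 2):
  Gamma_p = [[8.8328, 3.8805], [3.8805, 8.8328]]
  r_p     = [3.8805, 7.1292]
Written out:
  8.8328 phi_1 + 3.8805 phi_2 = 3.8805
  3.8805 phi_1 + 8.8328 phi_2 = 7.1292
Solve by Cramer's rule:
  det = gamma(0)^2 - gamma(1)^2 = (8.8328)^2 - (3.8805)^2 = 78.01835584 - 15.05828025 = 62.96007559
  phi_hat_1 = [gamma(1) gamma(0) - gamma(1) gamma(2)] / det = [(3.8805)(8.8328) - (3.8805)(7.1292)] / 62.96007559 = 6.6108198 / 62.96007559 = 0.105
  phi_hat_2 = [gamma(0) gamma(2) - gamma(1)^2] / det = [(8.8328)(7.1292) - (3.8805)^2] / 62.96007559 = 47.91251751 / 62.96007559 = 0.761
So phi_hat = [0.1050, 0.7610].
Therefore phi_hat_2 = 0.7610.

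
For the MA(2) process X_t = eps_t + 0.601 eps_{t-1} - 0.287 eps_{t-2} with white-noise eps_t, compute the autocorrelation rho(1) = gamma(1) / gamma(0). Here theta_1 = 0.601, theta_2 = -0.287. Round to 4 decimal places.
\rho(1) = 0.2968

For an MA(q) process with theta_0 = 1, the autocovariance is
  gamma(k) = sigma^2 * sum_{i=0..q-k} theta_i * theta_{i+k},
and rho(k) = gamma(k) / gamma(0). Sigma^2 cancels.
  numerator   = (1)*(0.601) + (0.601)*(-0.287) = 0.428513.
  denominator = (1)^2 + (0.601)^2 + (-0.287)^2 = 1.44357.
  rho(1) = 0.428513 / 1.44357 = 0.2968.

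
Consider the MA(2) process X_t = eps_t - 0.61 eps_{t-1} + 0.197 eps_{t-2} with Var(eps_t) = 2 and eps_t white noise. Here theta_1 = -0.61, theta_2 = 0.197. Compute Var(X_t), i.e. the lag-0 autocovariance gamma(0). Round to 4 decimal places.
\gamma(0) = 2.8218

For an MA(q) process X_t = eps_t + sum_i theta_i eps_{t-i} with
Var(eps_t) = sigma^2, the variance is
  gamma(0) = sigma^2 * (1 + sum_i theta_i^2).
  sum_i theta_i^2 = (-0.61)^2 + (0.197)^2 = 0.3721 + 0.038809 = 0.410909.
  gamma(0) = 2 * (1 + 0.410909) = 2 * 1.410909 = 2.821818, which rounds to 2.8218.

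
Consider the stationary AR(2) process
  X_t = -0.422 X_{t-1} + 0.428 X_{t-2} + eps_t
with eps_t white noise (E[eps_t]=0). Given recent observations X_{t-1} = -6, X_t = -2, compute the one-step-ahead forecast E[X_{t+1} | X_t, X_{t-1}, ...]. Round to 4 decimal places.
E[X_{t+1} \mid \mathcal F_t] = -1.7240

For an AR(p) model X_t = c + sum_i phi_i X_{t-i} + eps_t, the
one-step-ahead conditional mean is
  E[X_{t+1} | X_t, ...] = c + sum_i phi_i X_{t+1-i}.
Substitute known values:
  E[X_{t+1} | ...] = (-0.422) * (-2) + (0.428) * (-6)
                   = -1.7240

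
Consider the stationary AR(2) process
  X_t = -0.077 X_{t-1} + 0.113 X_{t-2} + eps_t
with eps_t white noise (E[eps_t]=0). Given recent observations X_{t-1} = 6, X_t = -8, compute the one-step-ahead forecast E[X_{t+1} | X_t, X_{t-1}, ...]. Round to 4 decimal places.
E[X_{t+1} \mid \mathcal F_t] = 1.2940

For an AR(p) model X_t = c + sum_i phi_i X_{t-i} + eps_t, the
one-step-ahead conditional mean is
  E[X_{t+1} | X_t, ...] = c + sum_i phi_i X_{t+1-i}.
Substitute known values:
  E[X_{t+1} | ...] = (-0.077) * (-8) + (0.113) * (6)
                   = 1.2940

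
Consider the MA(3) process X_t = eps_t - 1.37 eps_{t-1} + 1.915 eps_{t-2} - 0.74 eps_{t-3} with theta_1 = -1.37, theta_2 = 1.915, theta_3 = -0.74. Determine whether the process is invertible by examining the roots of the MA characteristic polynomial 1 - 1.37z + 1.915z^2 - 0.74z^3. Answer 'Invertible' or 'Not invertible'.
\text{Not invertible}

The MA(q) characteristic polynomial is P(z) = 1 - 1.37z + 1.915z^2 - 0.74z^3.
Invertibility requires all roots to lie outside the unit circle, i.e. |z| > 1 for every root.
Degree 3: look for a simple real root z0 first, then factor out (1 - z/z0) and solve the remaining quadratic.
Testing z0 = 2: P(2) = 1 + (-1.37)(2) + (1.915)(2)^2 + (-0.74)(2)^3
  = 1 + (-2.74) + (7.66) + (-5.92) = 0.  So z_0 = 2 is a root, |z_0| = 2.
Divide out the factor (1 - 0.5 z) = (1 - z/z0) (since 1/z0 = 0.5):
  P(z) = (1 - 0.5 z)(1 + (-0.87) z + (1.48) z^2)
  [check: z-coef -0.87 - (0.5) = -1.37; z^2-coef 1.48 - (0.5)(-0.87) = 1.915; z^3-coef -(0.5)(1.48) = -0.74.]
Remaining roots from the quadratic factor 1 + (-0.87) z + (1.48) z^2:
  Set 1 + (-0.87) z + (1.48) z^2 = 0, i.e. a z^2 + b z + c = 0 with a = 1.48, b = -0.87, c = 1.
  Discriminant D = b^2 - 4ac = (-0.87)^2 - 4*(1.48)*1 = 0.7569 - (5.92) = -5.1631.
  D < 0, so the roots are the complex-conjugate pair z = (-b +/- i sqrt(-D)) / (2a) = 0.2939 +/- 0.7677i.
  For a conjugate pair |z|^2 = z * conj(z) = (product of roots) = c/a = 1/(1.48) = 0.675676, so |z| = sqrt(0.675676) = 0.822 for both roots.
Moduli of all roots: 2.0000, 0.8220, 0.8220.
All moduli strictly greater than 1? No.
Verdict: Not invertible.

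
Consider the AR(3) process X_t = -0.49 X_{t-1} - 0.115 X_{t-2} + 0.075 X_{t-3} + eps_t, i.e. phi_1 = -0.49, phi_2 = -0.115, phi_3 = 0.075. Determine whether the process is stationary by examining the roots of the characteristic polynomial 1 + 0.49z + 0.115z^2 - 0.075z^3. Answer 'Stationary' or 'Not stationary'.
\text{Stationary}

The AR(p) characteristic polynomial is P(z) = 1 + 0.49z + 0.115z^2 - 0.075z^3.
Stationarity requires all roots to lie outside the unit circle, i.e. |z| > 1 for every root.
Degree 3: look for a simple real root z0 first, then factor out (1 - z/z0) and solve the remaining quadratic.
Testing z0 = 4: P(4) = 1 + (0.49)(4) + (0.115)(4)^2 + (-0.075)(4)^3
  = 1 + (1.96) + (1.84) + (-4.8) = 0.  So z_0 = 4 is a root, |z_0| = 4.
Divide out the factor (1 - 0.25 z) = (1 - z/z0) (since 1/z0 = 0.25):
  P(z) = (1 - 0.25 z)(1 + (0.74) z + (0.3) z^2)
  [check: z-coef 0.74 - (0.25) = 0.49; z^2-coef 0.3 - (0.25)(0.74) = 0.115; z^3-coef -(0.25)(0.3) = -0.075.]
Remaining roots from the quadratic factor 1 + (0.74) z + (0.3) z^2:
  Set 1 + (0.74) z + (0.3) z^2 = 0, i.e. a z^2 + b z + c = 0 with a = 0.3, b = 0.74, c = 1.
  Discriminant D = b^2 - 4ac = (0.74)^2 - 4*(0.3)*1 = 0.5476 - (1.2) = -0.6524.
  D < 0, so the roots are the complex-conjugate pair z = (-b +/- i sqrt(-D)) / (2a) = -1.2333 +/- 1.3462i.
  For a conjugate pair |z|^2 = z * conj(z) = (product of roots) = c/a = 1/(0.3) = 3.333333, so |z| = sqrt(3.333333) = 1.8257 for both roots.
Moduli of all roots: 4.0000, 1.8257, 1.8257.
All moduli strictly greater than 1? Yes.
Verdict: Stationary.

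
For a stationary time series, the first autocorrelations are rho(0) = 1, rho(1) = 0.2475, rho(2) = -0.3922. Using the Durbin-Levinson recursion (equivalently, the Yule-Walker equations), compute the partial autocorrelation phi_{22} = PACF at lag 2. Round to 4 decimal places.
\phi_{22} = -0.4830

The PACF at lag k is phi_{kk}, the last component of the solution
to the Yule-Walker system G_k phi = r_k where
  (G_k)_{ij} = rho(|i - j|), (r_k)_i = rho(i), i,j = 1..k.
Equivalently, Durbin-Levinson gives phi_{kk} iteratively:
  phi_{11} = rho(1)
  phi_{kk} = [rho(k) - sum_{j=1..k-1} phi_{k-1,j} rho(k-j)]
            / [1 - sum_{j=1..k-1} phi_{k-1,j} rho(j)],
  phi_{k,j} = phi_{k-1,j} - phi_{kk} phi_{k-1,k-j},  j = 1..k-1.
Step k = 1:
  phi_11 = rho(1) = 0.2475.
Step k = 2:
  phi_22 = [rho(2) - phi_11 rho(1)] / [1 - phi_11 rho(1)] = [-0.3922 - (0.2475)(0.2475)] / [1 - (0.2475)(0.2475)]
         = -0.45345625 / 0.93874375 = -0.483.
Therefore phi_{22} = -0.4830.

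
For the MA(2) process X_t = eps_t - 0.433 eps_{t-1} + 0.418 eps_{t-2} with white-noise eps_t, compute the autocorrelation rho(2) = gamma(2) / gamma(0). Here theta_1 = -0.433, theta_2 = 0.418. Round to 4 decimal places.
\rho(2) = 0.3069

For an MA(q) process with theta_0 = 1, the autocovariance is
  gamma(k) = sigma^2 * sum_{i=0..q-k} theta_i * theta_{i+k},
and rho(k) = gamma(k) / gamma(0). Sigma^2 cancels.
  numerator   = (1)*(0.418) = 0.418.
  denominator = (1)^2 + (-0.433)^2 + (0.418)^2 = 1.362213.
  rho(2) = 0.418 / 1.362213 = 0.3069.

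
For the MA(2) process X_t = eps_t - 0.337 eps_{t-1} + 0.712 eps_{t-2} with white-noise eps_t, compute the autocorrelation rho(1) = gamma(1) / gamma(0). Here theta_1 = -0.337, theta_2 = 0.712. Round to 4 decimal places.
\rho(1) = -0.3560

For an MA(q) process with theta_0 = 1, the autocovariance is
  gamma(k) = sigma^2 * sum_{i=0..q-k} theta_i * theta_{i+k},
and rho(k) = gamma(k) / gamma(0). Sigma^2 cancels.
  numerator   = (1)*(-0.337) + (-0.337)*(0.712) = -0.576944.
  denominator = (1)^2 + (-0.337)^2 + (0.712)^2 = 1.620513.
  rho(1) = -0.576944 / 1.620513 = -0.3560.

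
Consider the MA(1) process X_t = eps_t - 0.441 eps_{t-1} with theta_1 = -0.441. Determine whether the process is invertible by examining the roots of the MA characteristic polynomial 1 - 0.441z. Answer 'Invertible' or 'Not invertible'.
\text{Invertible}

The MA(q) characteristic polynomial is P(z) = 1 - 0.441z.
Invertibility requires all roots to lie outside the unit circle, i.e. |z| > 1 for every root.
This is linear in z: 1 + (-0.441) z = 0  =>  z = -1/(-0.441) = 2.267574,  |z| = 2.267574.
Moduli of all roots: 2.2676.
All moduli strictly greater than 1? Yes.
Verdict: Invertible.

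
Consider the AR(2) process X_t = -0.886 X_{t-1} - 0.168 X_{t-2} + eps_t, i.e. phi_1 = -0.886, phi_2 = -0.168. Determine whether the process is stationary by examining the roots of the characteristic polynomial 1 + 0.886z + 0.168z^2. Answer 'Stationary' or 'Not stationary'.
\text{Stationary}

The AR(p) characteristic polynomial is P(z) = 1 + 0.886z + 0.168z^2.
Stationarity requires all roots to lie outside the unit circle, i.e. |z| > 1 for every root.
Set 1 + (0.886) z + (0.168) z^2 = 0, i.e. a z^2 + b z + c = 0 with a = 0.168, b = 0.886, c = 1.
Discriminant D = b^2 - 4ac = (0.886)^2 - 4*(0.168)*1 = 0.784996 - (0.672) = 0.112996.
D >= 0, so the roots are real: z = (-b +/- sqrt(D)) / (2a) = (-0.886 +/- 0.336149) / (0.336).
  z_1 = (-0.886 + 0.336149) / (0.336) = -1.6365,   |z_1| = 1.6365.
  z_2 = (-0.886 - 0.336149) / (0.336) = -3.6373,   |z_2| = 3.6373.
Moduli of all roots: 1.6365, 3.6373.
All moduli strictly greater than 1? Yes.
Verdict: Stationary.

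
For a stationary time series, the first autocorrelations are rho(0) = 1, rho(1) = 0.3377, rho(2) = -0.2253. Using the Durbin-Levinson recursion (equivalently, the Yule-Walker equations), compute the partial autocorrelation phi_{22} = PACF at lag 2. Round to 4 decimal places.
\phi_{22} = -0.3830

The PACF at lag k is phi_{kk}, the last component of the solution
to the Yule-Walker system G_k phi = r_k where
  (G_k)_{ij} = rho(|i - j|), (r_k)_i = rho(i), i,j = 1..k.
Equivalently, Durbin-Levinson gives phi_{kk} iteratively:
  phi_{11} = rho(1)
  phi_{kk} = [rho(k) - sum_{j=1..k-1} phi_{k-1,j} rho(k-j)]
            / [1 - sum_{j=1..k-1} phi_{k-1,j} rho(j)],
  phi_{k,j} = phi_{k-1,j} - phi_{kk} phi_{k-1,k-j},  j = 1..k-1.
Step k = 1:
  phi_11 = rho(1) = 0.3377.
Step k = 2:
  phi_22 = [rho(2) - phi_11 rho(1)] / [1 - phi_11 rho(1)] = [-0.2253 - (0.3377)(0.3377)] / [1 - (0.3377)(0.3377)]
         = -0.33934129 / 0.88595871 = -0.383.
Therefore phi_{22} = -0.3830.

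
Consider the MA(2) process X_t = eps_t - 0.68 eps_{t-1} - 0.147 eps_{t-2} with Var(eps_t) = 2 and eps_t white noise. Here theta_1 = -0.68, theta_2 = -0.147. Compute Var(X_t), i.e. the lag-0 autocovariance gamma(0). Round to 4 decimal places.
\gamma(0) = 2.9680

For an MA(q) process X_t = eps_t + sum_i theta_i eps_{t-i} with
Var(eps_t) = sigma^2, the variance is
  gamma(0) = sigma^2 * (1 + sum_i theta_i^2).
  sum_i theta_i^2 = (-0.68)^2 + (-0.147)^2 = 0.4624 + 0.021609 = 0.484009.
  gamma(0) = 2 * (1 + 0.484009) = 2 * 1.484009 = 2.968018, which rounds to 2.9680.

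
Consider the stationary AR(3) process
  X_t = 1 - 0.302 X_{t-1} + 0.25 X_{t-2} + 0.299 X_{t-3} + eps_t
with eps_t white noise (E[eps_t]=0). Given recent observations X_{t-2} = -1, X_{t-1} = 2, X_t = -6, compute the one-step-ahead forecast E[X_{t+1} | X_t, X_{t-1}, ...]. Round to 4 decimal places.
E[X_{t+1} \mid \mathcal F_t] = 3.0130

For an AR(p) model X_t = c + sum_i phi_i X_{t-i} + eps_t, the
one-step-ahead conditional mean is
  E[X_{t+1} | X_t, ...] = c + sum_i phi_i X_{t+1-i}.
Substitute known values:
  E[X_{t+1} | ...] = 1 + (-0.302) * (-6) + (0.25) * (2) + (0.299) * (-1)
                   = 3.0130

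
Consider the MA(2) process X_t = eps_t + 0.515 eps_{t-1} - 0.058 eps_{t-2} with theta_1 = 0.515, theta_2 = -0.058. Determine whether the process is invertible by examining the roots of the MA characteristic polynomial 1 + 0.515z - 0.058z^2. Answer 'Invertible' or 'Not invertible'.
\text{Invertible}

The MA(q) characteristic polynomial is P(z) = 1 + 0.515z - 0.058z^2.
Invertibility requires all roots to lie outside the unit circle, i.e. |z| > 1 for every root.
Set 1 + (0.515) z + (-0.058) z^2 = 0, i.e. a z^2 + b z + c = 0 with a = -0.058, b = 0.515, c = 1.
Discriminant D = b^2 - 4ac = (0.515)^2 - 4*(-0.058)*1 = 0.265225 - (-0.232) = 0.497225.
D >= 0, so the roots are real: z = (-b +/- sqrt(D)) / (2a) = (-0.515 +/- 0.705142) / (-0.116).
  z_1 = (-0.515 + 0.705142) / (-0.116) = -1.6392,   |z_1| = 1.6392.
  z_2 = (-0.515 - 0.705142) / (-0.116) = 10.5185,   |z_2| = 10.5185.
Moduli of all roots: 1.6392, 10.5185.
All moduli strictly greater than 1? Yes.
Verdict: Invertible.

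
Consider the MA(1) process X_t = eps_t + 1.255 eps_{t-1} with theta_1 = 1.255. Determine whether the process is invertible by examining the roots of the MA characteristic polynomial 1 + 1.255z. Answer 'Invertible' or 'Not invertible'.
\text{Not invertible}

The MA(q) characteristic polynomial is P(z) = 1 + 1.255z.
Invertibility requires all roots to lie outside the unit circle, i.e. |z| > 1 for every root.
This is linear in z: 1 + (1.255) z = 0  =>  z = -1/(1.255) = -0.796813,  |z| = 0.796813.
Moduli of all roots: 0.7968.
All moduli strictly greater than 1? No.
Verdict: Not invertible.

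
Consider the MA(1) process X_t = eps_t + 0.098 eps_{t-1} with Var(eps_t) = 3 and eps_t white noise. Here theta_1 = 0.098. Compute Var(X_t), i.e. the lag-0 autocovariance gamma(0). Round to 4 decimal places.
\gamma(0) = 3.0288

For an MA(q) process X_t = eps_t + sum_i theta_i eps_{t-i} with
Var(eps_t) = sigma^2, the variance is
  gamma(0) = sigma^2 * (1 + sum_i theta_i^2).
  sum_i theta_i^2 = (0.098)^2 = 0.009604.
  gamma(0) = 3 * (1 + 0.009604) = 3 * 1.009604 = 3.028812, which rounds to 3.0288.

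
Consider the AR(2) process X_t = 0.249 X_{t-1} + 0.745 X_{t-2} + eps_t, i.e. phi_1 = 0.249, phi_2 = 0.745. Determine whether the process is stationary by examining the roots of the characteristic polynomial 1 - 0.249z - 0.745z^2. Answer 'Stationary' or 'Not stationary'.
\text{Stationary}

The AR(p) characteristic polynomial is P(z) = 1 - 0.249z - 0.745z^2.
Stationarity requires all roots to lie outside the unit circle, i.e. |z| > 1 for every root.
Set 1 + (-0.249) z + (-0.745) z^2 = 0, i.e. a z^2 + b z + c = 0 with a = -0.745, b = -0.249, c = 1.
Discriminant D = b^2 - 4ac = (-0.249)^2 - 4*(-0.745)*1 = 0.062001 - (-2.98) = 3.042001.
D >= 0, so the roots are real: z = (-b +/- sqrt(D)) / (2a) = (0.249 +/- 1.744133) / (-1.49).
  z_1 = (0.249 + 1.744133) / (-1.49) = -1.3377,   |z_1| = 1.3377.
  z_2 = (0.249 - 1.744133) / (-1.49) = 1.0034,   |z_2| = 1.0034.
Moduli of all roots: 1.3377, 1.0034.
All moduli strictly greater than 1? Yes.
Verdict: Stationary.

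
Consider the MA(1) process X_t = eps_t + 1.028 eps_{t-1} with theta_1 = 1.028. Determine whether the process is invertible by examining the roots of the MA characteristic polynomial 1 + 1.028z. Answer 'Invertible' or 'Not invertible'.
\text{Not invertible}

The MA(q) characteristic polynomial is P(z) = 1 + 1.028z.
Invertibility requires all roots to lie outside the unit circle, i.e. |z| > 1 for every root.
This is linear in z: 1 + (1.028) z = 0  =>  z = -1/(1.028) = -0.972763,  |z| = 0.972763.
Moduli of all roots: 0.9728.
All moduli strictly greater than 1? No.
Verdict: Not invertible.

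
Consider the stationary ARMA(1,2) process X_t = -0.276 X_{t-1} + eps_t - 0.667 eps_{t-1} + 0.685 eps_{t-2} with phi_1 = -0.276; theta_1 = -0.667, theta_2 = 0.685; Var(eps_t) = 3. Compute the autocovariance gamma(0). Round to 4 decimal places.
\gamma(0) = 8.5694

Multiply the model equation by X_{t-k} and take expectations. With theta_0 = psi_0 = 1 and psi_j the MA(infinity) weights, this gives
  gamma(k) - sum_i phi_i gamma(k-i) = c_k,
  c_k = sigma^2 * sum_{j=k..q} theta_j psi_{j-k}   (c_k = 0 for k > q),
using gamma(-m) = gamma(m).
psi-weights needed (psi_j = theta_j + sum_i phi_i psi_{j-i}):
  psi_1 = theta_1 + phi_1 = -0.667 + (-0.276) = -0.943
  psi_2 = theta_2 + phi_1 psi_1 = 0.685 + (-0.276)(-0.943) = 0.945268
Right-hand sides:
  c_0 = sigma^2 (1 + theta_1 psi_1 + theta_2 psi_2) = 3 * (1 + (-0.667)(-0.943) + (0.685)(0.945268)) = 3 * 2.27649 = 6.829469
  c_1 = sigma^2 (theta_1 + theta_2 psi_1) = 3 * (-0.667 + (0.685)(-0.943)) = -3.938865
  c_2 = sigma^2 theta_2 = 3 * (0.685) = 2.055
Equations for k = 0 and k = 1 (AR order 1):
  gamma(0) = phi_1 gamma(1) + c_0
  gamma(1) = phi_1 gamma(0) + c_1
Substituting the second into the first: gamma(0) (1 - phi_1^2) = c_0 + phi_1 c_1, so
  gamma(0) = (c_0 + phi_1 c_1) / (1 - phi_1^2) = (6.829469 + (-0.276)(-3.938865)) / (1 - (-0.276)^2) = 7.916595 / 0.923824 = 8.569376.
Therefore gamma(0) = 8.5694 (to 4 decimal places).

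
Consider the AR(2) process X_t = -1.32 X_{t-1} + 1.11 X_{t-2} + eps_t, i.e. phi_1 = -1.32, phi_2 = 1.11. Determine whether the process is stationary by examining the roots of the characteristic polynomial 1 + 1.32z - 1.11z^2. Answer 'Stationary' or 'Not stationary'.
\text{Not stationary}

The AR(p) characteristic polynomial is P(z) = 1 + 1.32z - 1.11z^2.
Stationarity requires all roots to lie outside the unit circle, i.e. |z| > 1 for every root.
Set 1 + (1.32) z + (-1.11) z^2 = 0, i.e. a z^2 + b z + c = 0 with a = -1.11, b = 1.32, c = 1.
Discriminant D = b^2 - 4ac = (1.32)^2 - 4*(-1.11)*1 = 1.7424 - (-4.44) = 6.1824.
D >= 0, so the roots are real: z = (-b +/- sqrt(D)) / (2a) = (-1.32 +/- 2.486443) / (-2.22).
  z_1 = (-1.32 + 2.486443) / (-2.22) = -0.5254,   |z_1| = 0.5254.
  z_2 = (-1.32 - 2.486443) / (-2.22) = 1.7146,   |z_2| = 1.7146.
Moduli of all roots: 0.5254, 1.7146.
All moduli strictly greater than 1? No.
Verdict: Not stationary.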